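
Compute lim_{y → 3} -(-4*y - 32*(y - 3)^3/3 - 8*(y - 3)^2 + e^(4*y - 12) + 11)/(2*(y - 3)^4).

-16/3

Direct substitution gives 0/0.
Apply L'Hôpital: lim (-16*y - 32*(y - 3)^2 + 4*e^(4*y - 12) + 44)/(-8*(y - 3)^3), still 0/0.
Apply L'Hôpital: lim (-64*y + 16*e^(4*y - 12) + 176)/(-24*(y - 3)^2), still 0/0.
Apply L'Hôpital: lim (64*e^(4*y - 12) - 64)/(144 - 48*y), still 0/0.
After 4 applications of L'Hôpital's rule the quotient is (256*e^(4*y - 12))/(-48); substituting y = 3 gives -16/3.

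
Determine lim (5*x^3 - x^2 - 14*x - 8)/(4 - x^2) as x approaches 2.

-21/2

Since x = 2 makes numerator and denominator zero, (x - 2) divides both.
Cancelling it gives (5*x^2 + 9*x + 4)/(-x - 2); now plug in x = 2 to get -21/2.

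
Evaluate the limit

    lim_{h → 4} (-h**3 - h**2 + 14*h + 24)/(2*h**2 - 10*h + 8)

-7

Since h = 4 makes numerator and denominator zero, (h - 4) divides both.
Cancelling it gives (-h^2 - 5*h - 6)/(2*h - 2); now plug in h = 4 to get -7.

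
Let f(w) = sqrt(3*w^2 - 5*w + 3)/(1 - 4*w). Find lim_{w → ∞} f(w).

For large |w|, √(3*w^2 - 5*w + 3) ≈ √3·|w| and the denominator ≈ -4w.
Since w → +∞, |w| = w, giving √3/(-4) = -√(3)/4.

-√(3)/4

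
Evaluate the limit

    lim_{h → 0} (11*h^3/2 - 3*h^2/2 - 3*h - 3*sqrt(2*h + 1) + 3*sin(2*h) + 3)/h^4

Substitution gives 0/0; apply L'Hôpital's rule 4 times.
After differentiating numerator and denominator 4 times the quotient is (48*sin(2*h) + 45/(2*h + 1)^(7/2))/(24); at h = 0 this is 15/8.

15/8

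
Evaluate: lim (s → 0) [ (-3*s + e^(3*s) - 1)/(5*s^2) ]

Direct substitution gives 0/0.
Apply L'Hôpital: lim (3*e^(3*s) - 3)/(10*s), still 0/0.
After 2 applications of L'Hôpital's rule the quotient is (9*e^(3*s))/(10); substituting s = 0 gives 9/10.

9/10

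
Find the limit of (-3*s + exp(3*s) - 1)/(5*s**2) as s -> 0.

Direct substitution gives 0/0.
Apply L'Hôpital: lim (3*e^(3*s) - 3)/(10*s), still 0/0.
After 2 applications of L'Hôpital's rule the quotient is (9*e^(3*s))/(10); substituting s = 0 gives 9/10.

9/10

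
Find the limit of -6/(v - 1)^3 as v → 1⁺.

As v → 1⁺, (v - 1) → 0⁺, so (v - 1)^3 → 0⁺ and -6/(v - 1)^3 → -∞.

-∞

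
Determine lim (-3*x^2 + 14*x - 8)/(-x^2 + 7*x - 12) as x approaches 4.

At x = 4 both the top and bottom vanish — a removable singularity. Factoring out (x - 4) from each leaves (2 - 3*x)/(3 - x), which at x = 4 equals 10.

10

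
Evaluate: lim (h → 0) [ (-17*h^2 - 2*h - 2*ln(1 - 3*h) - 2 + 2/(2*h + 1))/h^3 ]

2

Substitution gives 0/0; apply L'Hôpital's rule 3 times.
After differentiating numerator and denominator 3 times the quotient is (-108/(3*h - 1)^3 - 96/(2*h + 1)^4)/(6); at h = 0 this is 2.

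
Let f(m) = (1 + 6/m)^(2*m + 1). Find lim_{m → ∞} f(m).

The base → 1 and the exponent → ∞: a 1^∞ form.
Take logarithms: (2m + 1)·ln(1 + 6/m). Since ln(1+u) ~ u for small u, this behaves like (2m)·(6/m) → 12.
So the limit is e^(12).

e^(12)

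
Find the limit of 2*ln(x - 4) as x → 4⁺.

As x → 4⁺, x - 4 → 0⁺ and ln(x - 4) → −∞.
Multiplying by 2 gives -∞.

-∞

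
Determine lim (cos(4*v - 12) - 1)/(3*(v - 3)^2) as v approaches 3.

-8/3

Direct substitution gives 0/0.
Apply L'Hôpital: lim (-4*sin(4*v - 12))/(6*v - 18), still 0/0.
After 2 applications of L'Hôpital's rule the quotient is (-16*cos(4*v - 12))/(6); substituting v = 3 gives -8/3.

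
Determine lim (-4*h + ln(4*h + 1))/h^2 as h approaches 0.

-8

Direct substitution gives 0/0.
Apply L'Hôpital: lim (-4 + 4/(4*h + 1))/(2*h), still 0/0.
After 2 applications of L'Hôpital's rule the quotient is (-16/(4*h + 1)^2)/(2); substituting h = 0 gives -8.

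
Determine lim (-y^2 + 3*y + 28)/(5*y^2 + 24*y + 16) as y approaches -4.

-11/16

Direct substitution gives 0/0, so factor. Both numerator and denominator have (y + 4) as a factor.
After cancelling, the expression reduces to (7 - y)/(5*y + 4).
Substituting y = -4 gives -11/16.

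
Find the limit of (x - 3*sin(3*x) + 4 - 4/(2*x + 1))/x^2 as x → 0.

Substitution gives 0/0 (the numerator vanishes to order 2).
Expand each term to order x^2: the coefficient of x^2 in -3·sin(3x) is 0 and in -4·1/(1 + 2x) is -16.
Lower-order terms cancel with the polynomial part, so the numerator is (-16)·x^2 + o(x^2), and the limit is (-16)/(1) = -16.

-16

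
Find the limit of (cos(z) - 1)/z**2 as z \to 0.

-1/2

Direct substitution gives 0/0.
Apply L'Hôpital: lim (-sin(z))/(2*z), still 0/0.
After 2 applications of L'Hôpital's rule the quotient is (-cos(z))/(2); substituting z = 0 gives -1/2.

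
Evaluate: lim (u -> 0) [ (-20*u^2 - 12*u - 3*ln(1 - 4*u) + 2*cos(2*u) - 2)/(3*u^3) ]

Substitution gives 0/0 (the numerator vanishes to order 3).
Expand each term to order u^3: the coefficient of u^3 in -3·ln(1 - 4u) is 64 and in 2·cos(2u) is 0.
Lower-order terms cancel with the polynomial part, so the numerator is (64)·u^3 + o(u^3), and the limit is (64)/(3) = 64/3.

64/3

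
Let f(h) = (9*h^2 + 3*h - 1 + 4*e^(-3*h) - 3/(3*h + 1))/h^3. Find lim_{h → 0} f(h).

Substitution gives 0/0 (the numerator vanishes to order 3).
Expand each term to order h^3: the coefficient of h^3 in 4·e^(-3h) is -18 and in -3·1/(1 + 3h) is 81.
Lower-order terms cancel with the polynomial part, so the numerator is (63)·h^3 + o(h^3), and the limit is (63)/(1) = 63.

63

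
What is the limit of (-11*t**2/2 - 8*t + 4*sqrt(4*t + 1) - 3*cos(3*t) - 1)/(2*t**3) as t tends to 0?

8

Substitution gives 0/0 (the numerator vanishes to order 3).
Expand each term to order t^3: the coefficient of t^3 in 4·√(1 + 4t) is 16 and in -3·cos(3t) is 0.
Lower-order terms cancel with the polynomial part, so the numerator is (16)·t^3 + o(t^3), and the limit is (16)/(2) = 8.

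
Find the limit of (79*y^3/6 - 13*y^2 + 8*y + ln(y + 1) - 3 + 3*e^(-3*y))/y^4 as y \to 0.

79/8

Substitution gives 0/0 (the numerator vanishes to order 4).
Expand each term to order y^4: the coefficient of y^4 in ln(1 + y) is -1/4 and in 3·e^(-3y) is 81/8.
Lower-order terms cancel with the polynomial part, so the numerator is (79/8)·y^4 + o(y^4), and the limit is (79/8)/(1) = 79/8.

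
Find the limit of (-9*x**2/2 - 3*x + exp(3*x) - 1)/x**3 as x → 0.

Direct substitution gives 0/0.
Apply L'Hôpital: lim (-9*x + 3*e^(3*x) - 3)/(3*x^2), still 0/0.
Apply L'Hôpital: lim (9*e^(3*x) - 9)/(6*x), still 0/0.
After 3 applications of L'Hôpital's rule the quotient is (27*e^(3*x))/(6); substituting x = 0 gives 9/2.

9/2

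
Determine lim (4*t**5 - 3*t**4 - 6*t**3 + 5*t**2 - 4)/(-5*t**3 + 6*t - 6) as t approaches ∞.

-∞

The numerator has higher degree (5 > 3); the quotient behaves like (4/(-5))·t^2 for large |t|.
As t → +∞ this diverges to -∞.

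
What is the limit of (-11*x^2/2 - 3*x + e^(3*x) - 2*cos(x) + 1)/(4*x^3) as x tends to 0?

Substitution gives 0/0 (the numerator vanishes to order 3).
Expand each term to order x^3: the coefficient of x^3 in -2·cos(x) is 0 and in e^(3x) is 9/2.
Lower-order terms cancel with the polynomial part, so the numerator is (9/2)·x^3 + o(x^3), and the limit is (9/2)/(4) = 9/8.

9/8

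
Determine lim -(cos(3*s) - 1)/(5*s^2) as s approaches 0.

9/10

Direct substitution gives 0/0.
Apply L'Hôpital: lim (-3*sin(3*s))/(-10*s), still 0/0.
After 2 applications of L'Hôpital's rule the quotient is (-9*cos(3*s))/(-10); substituting s = 0 gives 9/10.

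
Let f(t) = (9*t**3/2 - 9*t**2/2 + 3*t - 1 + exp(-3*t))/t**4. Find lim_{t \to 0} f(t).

27/8

Direct substitution gives 0/0.
Apply L'Hôpital: lim (27*t^2/2 - 9*t + 3 - 3*e^(-3*t))/(4*t^3), still 0/0.
Apply L'Hôpital: lim (27*t - 9 + 9*e^(-3*t))/(12*t^2), still 0/0.
Apply L'Hôpital: lim (27 - 27*e^(-3*t))/(24*t), still 0/0.
After 4 applications of L'Hôpital's rule the quotient is (81*e^(-3*t))/(24); substituting t = 0 gives 27/8.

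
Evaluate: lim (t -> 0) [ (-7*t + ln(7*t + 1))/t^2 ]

-49/2

Direct substitution gives 0/0.
Apply L'Hôpital: lim (-7 + 7/(7*t + 1))/(2*t), still 0/0.
After 2 applications of L'Hôpital's rule the quotient is (-49/(7*t + 1)^2)/(2); substituting t = 0 gives -49/2.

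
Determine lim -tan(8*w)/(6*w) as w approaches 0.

Substitution gives 0/0.
Since tan(u)/u → 1 as u → 0, tan(8w)/(8w) → 1 and the limit is 8/(-6) = -4/3.

-4/3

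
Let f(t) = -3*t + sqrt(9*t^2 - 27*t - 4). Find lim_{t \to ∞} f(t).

-9/2

This has the form ∞ − ∞. Multiply and divide by the conjugate √(9*t^2 - 27*t - 4) + 3t.
That gives (-27t - 4) / (√(9*t^2 - 27*t - 4) + 3t).
Divide numerator and denominator by t: the limit is -27/(2·3) = -9/2.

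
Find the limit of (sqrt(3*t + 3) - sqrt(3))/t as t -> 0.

√(3)/2

A 0/0 form; rationalise with √(3 + 3t) + √3. This collapses the numerator to 3t, leaving 3/(√(3 + 3t) + √3) → 3/(2√3) = √(3)/2.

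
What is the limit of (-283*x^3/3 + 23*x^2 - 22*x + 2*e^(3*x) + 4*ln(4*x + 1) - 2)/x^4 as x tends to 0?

-997/4

Substitution gives 0/0; apply L'Hôpital's rule 4 times.
After differentiating numerator and denominator 4 times the quotient is (162*e^(3*x) - 6144/(4*x + 1)^4)/(24); at x = 0 this is -997/4.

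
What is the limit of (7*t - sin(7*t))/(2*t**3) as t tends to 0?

Direct substitution gives 0/0.
Apply L'Hôpital: lim (7 - 7*cos(7*t))/(6*t^2), still 0/0.
Apply L'Hôpital: lim (49*sin(7*t))/(12*t), still 0/0.
After 3 applications of L'Hôpital's rule the quotient is (343*cos(7*t))/(12); substituting t = 0 gives 343/12.

343/12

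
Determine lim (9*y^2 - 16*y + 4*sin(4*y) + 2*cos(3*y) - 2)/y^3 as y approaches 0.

-128/3

Substitution gives 0/0 (the numerator vanishes to order 3).
Expand each term to order y^3: the coefficient of y^3 in 4·sin(4y) is -128/3 and in 2·cos(3y) is 0.
Lower-order terms cancel with the polynomial part, so the numerator is (-128/3)·y^3 + o(y^3), and the limit is (-128/3)/(1) = -128/3.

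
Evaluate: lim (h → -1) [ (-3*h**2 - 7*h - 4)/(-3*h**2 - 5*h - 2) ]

Since h = -1 makes numerator and denominator zero, (h + 1) divides both.
Cancelling it gives (-3*h - 4)/(-3*h - 2); now plug in h = -1 to get -1.

-1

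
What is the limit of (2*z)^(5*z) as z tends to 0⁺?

Base → 0⁺ and exponent → 0⁺: a 0^0 form.
Take logs: 5z·ln(2z). This is 0·(−∞); rewriting as ln(2z)/(1/(5z)) and applying L'Hôpital gives 0.
Hence the limit is e^0 = 1.

1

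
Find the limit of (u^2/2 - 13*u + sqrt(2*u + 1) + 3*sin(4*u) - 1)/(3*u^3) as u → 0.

Substitution gives 0/0; apply L'Hôpital's rule 3 times.
After differentiating numerator and denominator 3 times the quotient is (-192*cos(4*u) + 3/(2*u + 1)^(5/2))/(18); at u = 0 this is -21/2.

-21/2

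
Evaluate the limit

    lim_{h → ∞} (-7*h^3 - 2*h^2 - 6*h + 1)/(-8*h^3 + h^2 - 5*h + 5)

7/8

Numerator and denominator both have degree 3.
Dividing every term by h^3, all lower-order terms vanish and the limit is the ratio of leading coefficients, -7/(-8) = 7/8.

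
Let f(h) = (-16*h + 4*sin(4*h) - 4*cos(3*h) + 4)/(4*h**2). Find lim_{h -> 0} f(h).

9/2

Substitution gives 0/0; apply L'Hôpital's rule 2 times.
After differentiating numerator and denominator 2 times the quotient is (-64*sin(4*h) + 36*cos(3*h))/(8); at h = 0 this is 9/2.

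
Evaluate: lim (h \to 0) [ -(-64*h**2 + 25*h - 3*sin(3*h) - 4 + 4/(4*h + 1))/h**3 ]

485/2

Substitution gives 0/0 (the numerator vanishes to order 3).
Expand each term to order h^3: the coefficient of h^3 in 4·1/(1 + 4h) is -256 and in -3·sin(3h) is 27/2.
Lower-order terms cancel with the polynomial part, so the numerator is (-485/2)·h^3 + o(h^3), and the limit is (-485/2)/(-1) = 485/2.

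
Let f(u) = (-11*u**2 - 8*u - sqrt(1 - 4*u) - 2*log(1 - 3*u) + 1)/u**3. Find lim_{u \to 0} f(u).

Substitution gives 0/0 (the numerator vanishes to order 3).
Expand each term to order u^3: the coefficient of u^3 in -2·ln(1 - 3u) is 18 and in −√(1 - 4u) is 4.
Lower-order terms cancel with the polynomial part, so the numerator is (22)·u^3 + o(u^3), and the limit is (22)/(1) = 22.

22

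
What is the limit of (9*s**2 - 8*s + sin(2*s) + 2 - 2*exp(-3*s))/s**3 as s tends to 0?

Substitution gives 0/0 (the numerator vanishes to order 3).
Expand each term to order s^3: the coefficient of s^3 in -2·e^(-3s) is 9 and in sin(2s) is -4/3.
Lower-order terms cancel with the polynomial part, so the numerator is (23/3)·s^3 + o(s^3), and the limit is (23/3)/(1) = 23/3.

23/3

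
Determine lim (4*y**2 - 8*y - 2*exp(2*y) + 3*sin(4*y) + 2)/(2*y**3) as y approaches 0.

-52/3

Substitution gives 0/0; apply L'Hôpital's rule 3 times.
After differentiating numerator and denominator 3 times the quotient is (-16*e^(2*y) - 192*cos(4*y))/(12); at y = 0 this is -52/3.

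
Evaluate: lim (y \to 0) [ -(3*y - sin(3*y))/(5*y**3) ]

-9/10

Direct substitution gives 0/0.
Apply L'Hôpital: lim (3 - 3*cos(3*y))/(-15*y^2), still 0/0.
Apply L'Hôpital: lim (9*sin(3*y))/(-30*y), still 0/0.
After 3 applications of L'Hôpital's rule the quotient is (27*cos(3*y))/(-30); substituting y = 0 gives -9/10.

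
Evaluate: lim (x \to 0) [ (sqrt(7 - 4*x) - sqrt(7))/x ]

-2*√(7)/7

Substitution gives 0/0. Multiply numerator and denominator by the conjugate √(7 - 4x) + √7.
The numerator becomes (7 - 4x) − 7 = -4x, so the expression simplifies to -4/(√(7 - 4x) + √7).
Letting x → 0 gives -4/(2√7) = -2*√(7)/7.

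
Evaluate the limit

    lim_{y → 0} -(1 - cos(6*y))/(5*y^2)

Substitution gives 0/0.
Use (1 − cos u)/u² → 1/2 with u = 6y: the limit is 6²/(2·(-5)) = -18/5.

-18/5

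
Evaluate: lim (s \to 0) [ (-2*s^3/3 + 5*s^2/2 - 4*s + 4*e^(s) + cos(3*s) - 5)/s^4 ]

Substitution gives 0/0; apply L'Hôpital's rule 4 times.
After differentiating numerator and denominator 4 times the quotient is (4*e^(s) + 81*cos(3*s))/(24); at s = 0 this is 85/24.

85/24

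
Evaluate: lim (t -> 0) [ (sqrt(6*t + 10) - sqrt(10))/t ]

A 0/0 form; rationalise with √(10 + 6t) + √10. This collapses the numerator to 6t, leaving 6/(√(10 + 6t) + √10) → 6/(2√10) = 3*√(10)/10.

3*√(10)/10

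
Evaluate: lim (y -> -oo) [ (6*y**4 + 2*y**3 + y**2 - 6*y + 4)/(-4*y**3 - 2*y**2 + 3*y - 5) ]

∞

The numerator has higher degree (4 > 3); the quotient behaves like (6/(-4))·y^1 for large |y|.
As y → −∞ this diverges to ∞.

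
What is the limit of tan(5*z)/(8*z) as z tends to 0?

5/8

Substitution gives 0/0.
Since tan(u)/u → 1 as u → 0, tan(5z)/(5z) → 1 and the limit is 5/8.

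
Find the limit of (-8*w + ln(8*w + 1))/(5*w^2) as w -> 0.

Direct substitution gives 0/0.
Apply L'Hôpital: lim (-8 + 8/(8*w + 1))/(10*w), still 0/0.
After 2 applications of L'Hôpital's rule the quotient is (-64/(8*w + 1)^2)/(10); substituting w = 0 gives -32/5.

-32/5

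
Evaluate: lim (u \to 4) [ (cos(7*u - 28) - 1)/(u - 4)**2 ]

-49/2

Direct substitution gives 0/0.
Apply L'Hôpital: lim (-7*sin(7*u - 28))/(2*u - 8), still 0/0.
After 2 applications of L'Hôpital's rule the quotient is (-49*cos(7*u - 28))/(2); substituting u = 4 gives -49/2.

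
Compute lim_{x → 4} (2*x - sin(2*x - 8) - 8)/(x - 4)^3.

Direct substitution gives 0/0.
Apply L'Hôpital: lim (2 - 2*cos(2*x - 8))/(3*(x - 4)^2), still 0/0.
Apply L'Hôpital: lim (4*sin(2*x - 8))/(6*x - 24), still 0/0.
After 3 applications of L'Hôpital's rule the quotient is (8*cos(2*x - 8))/(6); substituting x = 4 gives 4/3.

4/3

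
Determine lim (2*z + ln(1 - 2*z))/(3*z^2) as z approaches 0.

-2/3

Direct substitution gives 0/0.
Apply L'Hôpital: lim (2 - 2/(1 - 2*z))/(6*z), still 0/0.
After 2 applications of L'Hôpital's rule the quotient is (-4/(1 - 2*z)^2)/(6); substituting z = 0 gives -2/3.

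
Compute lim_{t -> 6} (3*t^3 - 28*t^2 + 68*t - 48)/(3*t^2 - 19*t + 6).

56/17

Since t = 6 makes numerator and denominator zero, (t - 6) divides both.
Cancelling it gives (3*t^2 - 10*t + 8)/(3*t - 1); now plug in t = 6 to get 56/17.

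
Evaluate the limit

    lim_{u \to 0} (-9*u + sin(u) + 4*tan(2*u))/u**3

Substitution gives 0/0 (the numerator vanishes to order 3).
Expand each term to order u^3: the coefficient of u^3 in sin(u) is -1/6 and in 4·tan(2u) is 32/3.
Lower-order terms cancel with the polynomial part, so the numerator is (21/2)·u^3 + o(u^3), and the limit is (21/2)/(1) = 21/2.

21/2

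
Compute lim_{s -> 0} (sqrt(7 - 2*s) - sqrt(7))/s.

A 0/0 form; rationalise with √(7 - 2s) + √7. This collapses the numerator to -2s, leaving -2/(√(7 - 2s) + √7) → -2/(2√7) = -√(7)/7.

-√(7)/7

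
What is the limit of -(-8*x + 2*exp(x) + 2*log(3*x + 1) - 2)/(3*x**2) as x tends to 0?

Substitution gives 0/0; apply L'Hôpital's rule 2 times.
After differentiating numerator and denominator 2 times the quotient is (2*e^(x) - 18/(3*x + 1)^2)/(-6); at x = 0 this is 8/3.

8/3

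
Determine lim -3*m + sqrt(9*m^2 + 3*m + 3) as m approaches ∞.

1/2

This has the form ∞ − ∞. Multiply and divide by the conjugate √(9*m^2 + 3*m + 3) + 3m.
That gives (3m + 3) / (√(9*m^2 + 3*m + 3) + 3m).
Divide numerator and denominator by m: the limit is 3/(2·3) = 1/2.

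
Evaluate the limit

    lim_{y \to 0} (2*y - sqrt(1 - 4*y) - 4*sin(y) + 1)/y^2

Substitution gives 0/0 (the numerator vanishes to order 2).
Expand each term to order y^2: the coefficient of y^2 in −√(1 - 4y) is 2 and in -4·sin(y) is 0.
Lower-order terms cancel with the polynomial part, so the numerator is (2)·y^2 + o(y^2), and the limit is (2)/(1) = 2.

2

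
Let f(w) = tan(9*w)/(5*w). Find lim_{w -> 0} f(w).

9/5

Substitution gives 0/0.
Since tan(u)/u → 1 as u → 0, tan(9w)/(9w) → 1 and the limit is 9/5.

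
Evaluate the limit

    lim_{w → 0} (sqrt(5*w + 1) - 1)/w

5/2

Substitution gives 0/0. Multiply numerator and denominator by the conjugate √(1 + 5w) + √1.
The numerator becomes (1 + 5w) − 1 = 5w, so the expression simplifies to 5/(√(1 + 5w) + √1).
Letting w → 0 gives 5/(2√1) = 5/2.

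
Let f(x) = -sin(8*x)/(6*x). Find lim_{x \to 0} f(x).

-4/3

Substitution gives 0/0.
Write it as (8/(-6))·sin(8x)/(8x); since sin(u)/u → 1, the limit is -4/3.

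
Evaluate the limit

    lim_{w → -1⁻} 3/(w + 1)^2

∞

As w → -1⁻, (w + 1) → 0⁻, so (w + 1)^2 → 0⁺ and 3/(w + 1)^2 → ∞.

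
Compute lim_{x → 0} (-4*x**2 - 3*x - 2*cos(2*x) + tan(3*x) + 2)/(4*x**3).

9/4

Substitution gives 0/0; apply L'Hôpital's rule 3 times.
After differentiating numerator and denominator 3 times the quotient is (-16*sin(2*x) + 162*tan(3*x)^4 + 216*tan(3*x)^2 + 54)/(24); at x = 0 this is 9/4.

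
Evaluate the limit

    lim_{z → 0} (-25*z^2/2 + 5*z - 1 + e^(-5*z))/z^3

-125/6

Direct substitution gives 0/0.
Apply L'Hôpital: lim (-25*z + 5 - 5*e^(-5*z))/(3*z^2), still 0/0.
Apply L'Hôpital: lim (-25 + 25*e^(-5*z))/(6*z), still 0/0.
After 3 applications of L'Hôpital's rule the quotient is (-125*e^(-5*z))/(6); substituting z = 0 gives -125/6.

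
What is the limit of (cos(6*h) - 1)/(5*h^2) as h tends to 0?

Direct substitution gives 0/0.
Apply L'Hôpital: lim (-6*sin(6*h))/(10*h), still 0/0.
After 2 applications of L'Hôpital's rule the quotient is (-36*cos(6*h))/(10); substituting h = 0 gives -18/5.

-18/5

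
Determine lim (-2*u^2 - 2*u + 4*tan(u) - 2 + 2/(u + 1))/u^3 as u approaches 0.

-2/3

Substitution gives 0/0 (the numerator vanishes to order 3).
Expand each term to order u^3: the coefficient of u^3 in 4·tan(u) is 4/3 and in 2·1/(1 + u) is -2.
Lower-order terms cancel with the polynomial part, so the numerator is (-2/3)·u^3 + o(u^3), and the limit is (-2/3)/(1) = -2/3.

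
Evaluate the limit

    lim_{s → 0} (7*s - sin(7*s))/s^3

343/6

Direct substitution gives 0/0.
Apply L'Hôpital: lim (7 - 7*cos(7*s))/(3*s^2), still 0/0.
Apply L'Hôpital: lim (49*sin(7*s))/(6*s), still 0/0.
After 3 applications of L'Hôpital's rule the quotient is (343*cos(7*s))/(6); substituting s = 0 gives 343/6.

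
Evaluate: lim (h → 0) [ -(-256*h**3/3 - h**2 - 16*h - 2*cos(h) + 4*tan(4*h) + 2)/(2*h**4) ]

1/24

Substitution gives 0/0 (the numerator vanishes to order 4).
Expand each term to order h^4: the coefficient of h^4 in -2·cos(h) is -1/12 and in 4·tan(4h) is 0.
Lower-order terms cancel with the polynomial part, so the numerator is (-1/12)·h^4 + o(h^4), and the limit is (-1/12)/(-2) = 1/24.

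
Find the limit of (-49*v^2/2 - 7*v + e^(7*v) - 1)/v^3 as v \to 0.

Direct substitution gives 0/0.
Apply L'Hôpital: lim (-49*v + 7*e^(7*v) - 7)/(3*v^2), still 0/0.
Apply L'Hôpital: lim (49*e^(7*v) - 49)/(6*v), still 0/0.
After 3 applications of L'Hôpital's rule the quotient is (343*e^(7*v))/(6); substituting v = 0 gives 343/6.

343/6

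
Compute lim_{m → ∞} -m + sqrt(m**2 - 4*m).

This has the form ∞ − ∞. Multiply and divide by the conjugate √(m^2 - 4*m) + m.
That gives (-4m) / (√(m^2 - 4*m) + m).
Divide numerator and denominator by m: the limit is -4/(2·1) = -2.

-2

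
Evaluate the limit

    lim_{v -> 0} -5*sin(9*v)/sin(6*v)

-15/2

Substitution gives 0/0.
Divide numerator and denominator by v: sin(9v)/v → 9 and sin(6v)/v → 6, so the limit is -5·9/6 = -15/2.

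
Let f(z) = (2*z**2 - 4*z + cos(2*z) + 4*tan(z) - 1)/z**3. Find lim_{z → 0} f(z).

4/3

Substitution gives 0/0; apply L'Hôpital's rule 3 times.
After differentiating numerator and denominator 3 times the quotient is (8*sin(2*z) + 24*tan(z)^4 + 32*tan(z)^2 + 8)/(6); at z = 0 this is 4/3.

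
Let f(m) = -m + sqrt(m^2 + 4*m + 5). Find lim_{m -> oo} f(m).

This has the form ∞ − ∞. Multiply and divide by the conjugate √(m^2 + 4*m + 5) + m.
That gives (4m + 5) / (√(m^2 + 4*m + 5) + m).
Divide numerator and denominator by m: the limit is 4/(2·1) = 2.

2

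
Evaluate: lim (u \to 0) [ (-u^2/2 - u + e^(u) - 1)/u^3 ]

1/6

Direct substitution gives 0/0.
Apply L'Hôpital: lim (-u + e^(u) - 1)/(3*u^2), still 0/0.
Apply L'Hôpital: lim (e^(u) - 1)/(6*u), still 0/0.
After 3 applications of L'Hôpital's rule the quotient is (e^(u))/(6); substituting u = 0 gives 1/6.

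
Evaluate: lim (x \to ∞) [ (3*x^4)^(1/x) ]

Base → ∞ and exponent → 0: an ∞^0 form.
Take logs: (1/x)·ln(3·x^4) = (ln 3 + 4·ln x)/x → 0.
So the limit is e^0 = 1.

1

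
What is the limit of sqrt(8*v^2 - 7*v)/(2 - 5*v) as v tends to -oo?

2*√(2)/5

For large |v|, √(8*v^2 - 7*v) ≈ √8·|v| and the denominator ≈ -5v.
Since v → −∞, |v| = −v, giving −√8/(-5) = 2*√(2)/5.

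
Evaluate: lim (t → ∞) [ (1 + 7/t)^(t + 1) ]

e^(7)

Let L be the limit and take ln: ln L = lim (t + 1)·ln(1 + 7/t) = lim (t + 1)·(7/t + O(1/t²)) = 7.
Hence L = e^(7).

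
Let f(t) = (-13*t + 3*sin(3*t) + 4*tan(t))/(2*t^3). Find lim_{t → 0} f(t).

-73/12

Substitution gives 0/0; apply L'Hôpital's rule 3 times.
After differentiating numerator and denominator 3 times the quotient is (-81*cos(3*t) + 24*tan(t)^4 + 32*tan(t)^2 + 8)/(12); at t = 0 this is -73/12.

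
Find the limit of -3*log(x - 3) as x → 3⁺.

As x → 3⁺, x - 3 → 0⁺ and ln(x - 3) → −∞.
Multiplying by -3 gives ∞.

∞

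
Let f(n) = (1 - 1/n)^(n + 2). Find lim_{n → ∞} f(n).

Write it as [(1 - 1/n)^n]^(1) · (1 - 1/n)^(2). The bracketed term tends to e^(-1) and the second factor to 1, so the limit is e^(-1).

e^(-1)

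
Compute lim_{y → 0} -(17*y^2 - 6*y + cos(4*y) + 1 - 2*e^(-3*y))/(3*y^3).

-3

Substitution gives 0/0 (the numerator vanishes to order 3).
Expand each term to order y^3: the coefficient of y^3 in -2·e^(-3y) is 9 and in cos(4y) is 0.
Lower-order terms cancel with the polynomial part, so the numerator is (9)·y^3 + o(y^3), and the limit is (9)/(-3) = -3.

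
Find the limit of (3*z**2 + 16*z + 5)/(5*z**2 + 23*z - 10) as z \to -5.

Since z = -5 makes numerator and denominator zero, (z + 5) divides both.
Cancelling it gives (3*z + 1)/(5*z - 2); now plug in z = -5 to get 14/27.

14/27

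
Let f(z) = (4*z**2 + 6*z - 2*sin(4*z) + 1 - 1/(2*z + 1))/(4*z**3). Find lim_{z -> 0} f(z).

Substitution gives 0/0 (the numerator vanishes to order 3).
Expand each term to order z^3: the coefficient of z^3 in -2·sin(4z) is 64/3 and in −1/(1 + 2z) is 8.
Lower-order terms cancel with the polynomial part, so the numerator is (88/3)·z^3 + o(z^3), and the limit is (88/3)/(4) = 22/3.

22/3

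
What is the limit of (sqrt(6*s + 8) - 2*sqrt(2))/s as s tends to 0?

3*√(2)/4

Substitution gives 0/0. Multiply numerator and denominator by the conjugate √(8 + 6s) + √8.
The numerator becomes (8 + 6s) − 8 = 6s, so the expression simplifies to 6/(√(8 + 6s) + √8).
Letting s → 0 gives 6/(2√8) = 3*√(2)/4.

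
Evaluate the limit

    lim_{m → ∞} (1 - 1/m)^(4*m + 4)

Let L be the limit and take ln: ln L = lim (4m + 4)·ln(1 - 1/m) = lim (4m + 4)·(-1/m + O(1/m²)) = -4.
Hence L = e^(-4).

e^(-4)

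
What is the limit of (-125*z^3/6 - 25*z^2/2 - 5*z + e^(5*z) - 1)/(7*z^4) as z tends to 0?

625/168

Direct substitution gives 0/0.
Apply L'Hôpital: lim (-125*z^2/2 - 25*z + 5*e^(5*z) - 5)/(28*z^3), still 0/0.
Apply L'Hôpital: lim (-125*z + 25*e^(5*z) - 25)/(84*z^2), still 0/0.
Apply L'Hôpital: lim (125*e^(5*z) - 125)/(168*z), still 0/0.
After 4 applications of L'Hôpital's rule the quotient is (625*e^(5*z))/(168); substituting z = 0 gives 625/168.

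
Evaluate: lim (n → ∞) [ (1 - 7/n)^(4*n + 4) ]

e^(-28)

Let L be the limit and take ln: ln L = lim (4n + 4)·ln(1 - 7/n) = lim (4n + 4)·(-7/n + O(1/n²)) = -28.
Hence L = e^(-28).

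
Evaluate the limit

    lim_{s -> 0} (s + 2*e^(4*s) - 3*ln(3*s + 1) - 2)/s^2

59/2

Substitution gives 0/0 (the numerator vanishes to order 2).
Expand each term to order s^2: the coefficient of s^2 in 2·e^(4s) is 16 and in -3·ln(1 + 3s) is 27/2.
Lower-order terms cancel with the polynomial part, so the numerator is (59/2)·s^2 + o(s^2), and the limit is (59/2)/(1) = 59/2.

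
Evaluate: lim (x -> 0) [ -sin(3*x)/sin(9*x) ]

-1/3

Substitution gives 0/0.
Divide numerator and denominator by x: sin(3x)/x → 3 and sin(9x)/x → 9, so the limit is -1·3/9 = -1/3.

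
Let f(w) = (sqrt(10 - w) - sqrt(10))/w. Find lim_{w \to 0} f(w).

-√(10)/20

Substitution gives 0/0. Multiply numerator and denominator by the conjugate √(10 - w) + √10.
The numerator becomes (10 - w) − 10 = -w, so the expression simplifies to -1/(√(10 - w) + √10).
Letting w → 0 gives -1/(2√10) = -√(10)/20.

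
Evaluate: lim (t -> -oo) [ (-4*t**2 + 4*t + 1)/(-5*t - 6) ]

The numerator has higher degree (2 > 1); the quotient behaves like (-4/(-5))·t^1 for large |t|.
As t → −∞ this diverges to -∞.

-∞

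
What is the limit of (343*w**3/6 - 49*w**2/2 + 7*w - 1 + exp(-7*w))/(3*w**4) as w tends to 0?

2401/72

Direct substitution gives 0/0.
Apply L'Hôpital: lim (343*w^2/2 - 49*w + 7 - 7*e^(-7*w))/(12*w^3), still 0/0.
Apply L'Hôpital: lim (343*w - 49 + 49*e^(-7*w))/(36*w^2), still 0/0.
Apply L'Hôpital: lim (343 - 343*e^(-7*w))/(72*w), still 0/0.
After 4 applications of L'Hôpital's rule the quotient is (2401*e^(-7*w))/(72); substituting w = 0 gives 2401/72.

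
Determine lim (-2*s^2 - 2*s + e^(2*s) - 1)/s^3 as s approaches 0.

4/3

Direct substitution gives 0/0.
Apply L'Hôpital: lim (-4*s + 2*e^(2*s) - 2)/(3*s^2), still 0/0.
Apply L'Hôpital: lim (4*e^(2*s) - 4)/(6*s), still 0/0.
After 3 applications of L'Hôpital's rule the quotient is (8*e^(2*s))/(6); substituting s = 0 gives 4/3.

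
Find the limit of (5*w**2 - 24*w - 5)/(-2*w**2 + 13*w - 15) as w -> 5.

At w = 5 both the top and bottom vanish — a removable singularity. Factoring out (w - 5) from each leaves (5*w + 1)/(3 - 2*w), which at w = 5 equals -26/7.

-26/7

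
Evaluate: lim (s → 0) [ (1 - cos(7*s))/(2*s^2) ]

49/4

Substitution gives 0/0.
Use (1 − cos u)/u² → 1/2 with u = 7s: the limit is 7²/(2·2) = 49/4.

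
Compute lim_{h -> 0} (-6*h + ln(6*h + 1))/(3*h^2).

Direct substitution gives 0/0.
Apply L'Hôpital: lim (-6 + 6/(6*h + 1))/(6*h), still 0/0.
After 2 applications of L'Hôpital's rule the quotient is (-36/(6*h + 1)^2)/(6); substituting h = 0 gives -6.

-6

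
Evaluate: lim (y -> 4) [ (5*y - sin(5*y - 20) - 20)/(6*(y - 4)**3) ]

Direct substitution gives 0/0.
Apply L'Hôpital: lim (5 - 5*cos(5*y - 20))/(18*(y - 4)^2), still 0/0.
Apply L'Hôpital: lim (25*sin(5*y - 20))/(36*y - 144), still 0/0.
After 3 applications of L'Hôpital's rule the quotient is (125*cos(5*y - 20))/(36); substituting y = 4 gives 125/36.

125/36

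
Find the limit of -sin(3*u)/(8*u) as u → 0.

-3/8

Substitution gives 0/0.
Write it as (3/(-8))·sin(3u)/(3u); since sin(θ)/θ → 1, the limit is -3/8.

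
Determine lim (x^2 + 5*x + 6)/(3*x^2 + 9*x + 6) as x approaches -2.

At x = -2 both the top and bottom vanish — a removable singularity. Factoring out (x + 2) from each leaves (x + 3)/(3*x + 3), which at x = -2 equals -1/3.

-1/3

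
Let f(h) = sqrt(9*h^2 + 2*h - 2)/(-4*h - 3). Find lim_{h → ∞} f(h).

-3/4

For large |h|, √(9*h^2 + 2*h - 2) ≈ √9·|h| and the denominator ≈ -4h.
Since h → +∞, |h| = h, giving √9/(-4) = -3/4.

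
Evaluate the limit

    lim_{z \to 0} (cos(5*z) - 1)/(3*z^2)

Direct substitution gives 0/0.
Apply L'Hôpital: lim (-5*sin(5*z))/(6*z), still 0/0.
After 2 applications of L'Hôpital's rule the quotient is (-25*cos(5*z))/(6); substituting z = 0 gives -25/6.

-25/6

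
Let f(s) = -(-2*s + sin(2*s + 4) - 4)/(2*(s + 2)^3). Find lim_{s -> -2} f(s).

Direct substitution gives 0/0.
Apply L'Hôpital: lim (2*cos(2*s + 4) - 2)/(-6*(s + 2)^2), still 0/0.
Apply L'Hôpital: lim (-4*sin(2*s + 4))/(-12*s - 24), still 0/0.
After 3 applications of L'Hôpital's rule the quotient is (-8*cos(2*s + 4))/(-12); substituting s = -2 gives 2/3.

2/3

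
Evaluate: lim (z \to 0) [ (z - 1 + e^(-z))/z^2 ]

1/2

Direct substitution gives 0/0.
Apply L'Hôpital: lim (1 - e^(-z))/(2*z), still 0/0.
After 2 applications of L'Hôpital's rule the quotient is (e^(-z))/(2); substituting z = 0 gives 1/2.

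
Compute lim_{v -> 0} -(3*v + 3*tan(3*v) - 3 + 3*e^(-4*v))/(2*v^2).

Substitution gives 0/0 (the numerator vanishes to order 2).
Expand each term to order v^2: the coefficient of v^2 in 3·tan(3v) is 0 and in 3·e^(-4v) is 24.
Lower-order terms cancel with the polynomial part, so the numerator is (24)·v^2 + o(v^2), and the limit is (24)/(-2) = -12.

-12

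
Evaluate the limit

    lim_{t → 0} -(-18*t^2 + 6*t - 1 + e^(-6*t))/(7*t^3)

Direct substitution gives 0/0.
Apply L'Hôpital: lim (-36*t + 6 - 6*e^(-6*t))/(-21*t^2), still 0/0.
Apply L'Hôpital: lim (-36 + 36*e^(-6*t))/(-42*t), still 0/0.
After 3 applications of L'Hôpital's rule the quotient is (-216*e^(-6*t))/(-42); substituting t = 0 gives 36/7.

36/7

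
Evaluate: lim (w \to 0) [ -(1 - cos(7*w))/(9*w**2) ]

Substitution gives 0/0.
Use (1 − cos u)/u² → 1/2 with u = 7w: the limit is 7²/(2·(-9)) = -49/18.

-49/18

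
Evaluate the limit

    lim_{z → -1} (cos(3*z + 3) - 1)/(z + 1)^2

-9/2

Direct substitution gives 0/0.
Apply L'Hôpital: lim (-3*sin(3*z + 3))/(2*z + 2), still 0/0.
After 2 applications of L'Hôpital's rule the quotient is (-9*cos(3*z + 3))/(2); substituting z = -1 gives -9/2.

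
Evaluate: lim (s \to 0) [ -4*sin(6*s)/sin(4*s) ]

Substitution gives 0/0.
Divide numerator and denominator by s: sin(6s)/s → 6 and sin(4s)/s → 4, so the limit is -4·6/4 = -6.

-6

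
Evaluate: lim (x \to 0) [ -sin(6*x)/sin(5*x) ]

Substitution gives 0/0.
Divide numerator and denominator by x: sin(6x)/x → 6 and sin(5x)/x → 5, so the limit is -1·6/5 = -6/5.

-6/5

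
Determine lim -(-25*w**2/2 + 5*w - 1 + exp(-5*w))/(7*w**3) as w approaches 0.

Direct substitution gives 0/0.
Apply L'Hôpital: lim (-25*w + 5 - 5*e^(-5*w))/(-21*w^2), still 0/0.
Apply L'Hôpital: lim (-25 + 25*e^(-5*w))/(-42*w), still 0/0.
After 3 applications of L'Hôpital's rule the quotient is (-125*e^(-5*w))/(-42); substituting w = 0 gives 125/42.

125/42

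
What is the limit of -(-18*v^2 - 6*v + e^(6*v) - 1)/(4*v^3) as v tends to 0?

Direct substitution gives 0/0.
Apply L'Hôpital: lim (-36*v + 6*e^(6*v) - 6)/(-12*v^2), still 0/0.
Apply L'Hôpital: lim (36*e^(6*v) - 36)/(-24*v), still 0/0.
After 3 applications of L'Hôpital's rule the quotient is (216*e^(6*v))/(-24); substituting v = 0 gives -9.

-9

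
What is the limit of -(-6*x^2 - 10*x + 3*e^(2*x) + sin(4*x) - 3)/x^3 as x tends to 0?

20/3

Substitution gives 0/0 (the numerator vanishes to order 3).
Expand each term to order x^3: the coefficient of x^3 in sin(4x) is -32/3 and in 3·e^(2x) is 4.
Lower-order terms cancel with the polynomial part, so the numerator is (-20/3)·x^3 + o(x^3), and the limit is (-20/3)/(-1) = 20/3.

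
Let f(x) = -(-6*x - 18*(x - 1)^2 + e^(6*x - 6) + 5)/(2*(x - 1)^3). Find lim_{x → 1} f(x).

Direct substitution gives 0/0.
Apply L'Hôpital: lim (-36*x + 6*e^(6*x - 6) + 30)/(-6*(x - 1)^2), still 0/0.
Apply L'Hôpital: lim (36*e^(6*x - 6) - 36)/(12 - 12*x), still 0/0.
After 3 applications of L'Hôpital's rule the quotient is (216*e^(6*x - 6))/(-12); substituting x = 1 gives -18.

-18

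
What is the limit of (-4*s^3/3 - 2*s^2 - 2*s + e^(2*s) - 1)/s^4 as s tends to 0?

Direct substitution gives 0/0.
Apply L'Hôpital: lim (-4*s^2 - 4*s + 2*e^(2*s) - 2)/(4*s^3), still 0/0.
Apply L'Hôpital: lim (-8*s + 4*e^(2*s) - 4)/(12*s^2), still 0/0.
Apply L'Hôpital: lim (8*e^(2*s) - 8)/(24*s), still 0/0.
After 4 applications of L'Hôpital's rule the quotient is (16*e^(2*s))/(24); substituting s = 0 gives 2/3.

2/3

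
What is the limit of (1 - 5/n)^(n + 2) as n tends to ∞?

Write it as [(1 - 5/n)^n]^(1) · (1 - 5/n)^(2). The bracketed term tends to e^(-5) and the second factor to 1, so the limit is e^(-5).

e^(-5)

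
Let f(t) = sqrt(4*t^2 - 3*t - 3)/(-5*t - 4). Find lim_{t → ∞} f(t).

For large |t|, √(4*t^2 - 3*t - 3) ≈ √4·|t| and the denominator ≈ -5t.
Since t → +∞, |t| = t, giving √4/(-5) = -2/5.

-2/5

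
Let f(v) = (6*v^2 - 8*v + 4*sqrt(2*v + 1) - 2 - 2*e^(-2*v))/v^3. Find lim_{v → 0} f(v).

Substitution gives 0/0 (the numerator vanishes to order 3).
Expand each term to order v^3: the coefficient of v^3 in -2·e^(-2v) is 8/3 and in 4·√(1 + 2v) is 2.
Lower-order terms cancel with the polynomial part, so the numerator is (14/3)·v^3 + o(v^3), and the limit is (14/3)/(1) = 14/3.

14/3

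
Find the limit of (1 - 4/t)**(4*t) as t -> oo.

e^(-16)

The base → 1 and the exponent → ∞: a 1^∞ form.
Take logarithms: (4t)·ln(1 - 4/t). Since ln(1+u) ~ u for small u, this behaves like (4t)·(-4/t) → -16.
So the limit is e^(-16).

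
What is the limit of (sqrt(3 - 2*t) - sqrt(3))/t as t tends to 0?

Substitution gives 0/0. Multiply numerator and denominator by the conjugate √(3 - 2t) + √3.
The numerator becomes (3 - 2t) − 3 = -2t, so the expression simplifies to -2/(√(3 - 2t) + √3).
Letting t → 0 gives -2/(2√3) = -√(3)/3.

-√(3)/3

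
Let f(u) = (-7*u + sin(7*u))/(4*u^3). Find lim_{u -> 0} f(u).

Direct substitution gives 0/0.
Apply L'Hôpital: lim (7*cos(7*u) - 7)/(12*u^2), still 0/0.
Apply L'Hôpital: lim (-49*sin(7*u))/(24*u), still 0/0.
After 3 applications of L'Hôpital's rule the quotient is (-343*cos(7*u))/(24); substituting u = 0 gives -343/24.

-343/24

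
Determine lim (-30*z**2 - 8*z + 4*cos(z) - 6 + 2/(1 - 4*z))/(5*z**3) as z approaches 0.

128/5

Substitution gives 0/0 (the numerator vanishes to order 3).
Expand each term to order z^3: the coefficient of z^3 in 2·1/(1 - 4z) is 128 and in 4·cos(z) is 0.
Lower-order terms cancel with the polynomial part, so the numerator is (128)·z^3 + o(z^3), and the limit is (128)/(5) = 128/5.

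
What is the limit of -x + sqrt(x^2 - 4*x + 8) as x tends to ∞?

An ∞ − ∞ form. Rationalising with the conjugate, the difference becomes (-4x + 8) / (√(x^2 - 4*x + 8) + x).
For large x the denominator behaves like 2·x, so the quotient tends to -4/2 = -2.

-2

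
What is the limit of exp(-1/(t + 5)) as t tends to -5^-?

∞

As t → -5⁻, -1/(t + 5) → +∞, so e^(-1/(t + 5)) → ∞.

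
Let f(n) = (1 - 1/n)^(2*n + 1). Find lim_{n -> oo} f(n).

e^(-2)

The base → 1 and the exponent → ∞: a 1^∞ form.
Take logarithms: (2n + 1)·ln(1 - 1/n). Since ln(1+u) ~ u for small u, this behaves like (2n)·(-1/n) → -2.
So the limit is e^(-2).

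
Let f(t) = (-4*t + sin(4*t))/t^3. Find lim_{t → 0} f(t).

Direct substitution gives 0/0.
Apply L'Hôpital: lim (4*cos(4*t) - 4)/(3*t^2), still 0/0.
Apply L'Hôpital: lim (-16*sin(4*t))/(6*t), still 0/0.
After 3 applications of L'Hôpital's rule the quotient is (-64*cos(4*t))/(6); substituting t = 0 gives -32/3.

-32/3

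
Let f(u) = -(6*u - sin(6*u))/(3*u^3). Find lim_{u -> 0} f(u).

Direct substitution gives 0/0.
Apply L'Hôpital: lim (6 - 6*cos(6*u))/(-9*u^2), still 0/0.
Apply L'Hôpital: lim (36*sin(6*u))/(-18*u), still 0/0.
After 3 applications of L'Hôpital's rule the quotient is (216*cos(6*u))/(-18); substituting u = 0 gives -12.

-12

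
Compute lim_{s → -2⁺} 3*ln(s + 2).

-∞

As s → -2⁺, s + 2 → 0⁺ and ln(s + 2) → −∞.
Multiplying by 3 gives -∞.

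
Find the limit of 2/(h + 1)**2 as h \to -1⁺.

∞

As h → -1⁺, (h + 1) → 0⁺, so (h + 1)^2 → 0⁺ and 2/(h + 1)^2 → ∞.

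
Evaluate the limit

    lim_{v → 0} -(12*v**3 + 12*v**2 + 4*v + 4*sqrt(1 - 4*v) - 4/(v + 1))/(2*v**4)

Substitution gives 0/0 (the numerator vanishes to order 4).
Expand each term to order v^4: the coefficient of v^4 in -4·1/(1 + v) is -4 and in 4·√(1 - 4v) is -40.
Lower-order terms cancel with the polynomial part, so the numerator is (-44)·v^4 + o(v^4), and the limit is (-44)/(-2) = 22.

22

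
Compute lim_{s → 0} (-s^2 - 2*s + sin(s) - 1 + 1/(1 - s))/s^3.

5/6

Substitution gives 0/0; apply L'Hôpital's rule 3 times.
After differentiating numerator and denominator 3 times the quotient is (-cos(s) + 6/(s - 1)^4)/(6); at s = 0 this is 5/6.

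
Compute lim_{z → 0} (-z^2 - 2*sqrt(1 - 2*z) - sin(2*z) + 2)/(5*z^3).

7/15

Substitution gives 0/0 (the numerator vanishes to order 3).
Expand each term to order z^3: the coefficient of z^3 in −sin(2z) is 4/3 and in -2·√(1 - 2z) is 1.
Lower-order terms cancel with the polynomial part, so the numerator is (7/3)·z^3 + o(z^3), and the limit is (7/3)/(5) = 7/15.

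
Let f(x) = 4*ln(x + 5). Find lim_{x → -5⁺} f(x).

As x → -5⁺, x + 5 → 0⁺ and ln(x + 5) → −∞.
Multiplying by 4 gives -∞.

-∞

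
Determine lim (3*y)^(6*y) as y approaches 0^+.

1

Base → 0⁺ and exponent → 0⁺: a 0^0 form.
Take logs: 6y·ln(3y). This is 0·(−∞); rewriting as ln(3y)/(1/(6y)) and applying L'Hôpital gives 0.
Hence the limit is e^0 = 1.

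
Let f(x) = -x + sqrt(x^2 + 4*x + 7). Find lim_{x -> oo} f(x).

This has the form ∞ − ∞. Multiply and divide by the conjugate √(x^2 + 4*x + 7) + x.
That gives (4x + 7) / (√(x^2 + 4*x + 7) + x).
Divide numerator and denominator by x: the limit is 4/(2·1) = 2.

2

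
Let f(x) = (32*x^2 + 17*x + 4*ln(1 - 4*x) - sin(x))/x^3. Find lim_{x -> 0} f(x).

-511/6

Substitution gives 0/0; apply L'Hôpital's rule 3 times.
After differentiating numerator and denominator 3 times the quotient is (cos(x) + 512/(4*x - 1)^3)/(6); at x = 0 this is -511/6.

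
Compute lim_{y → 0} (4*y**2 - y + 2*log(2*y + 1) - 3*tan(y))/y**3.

Substitution gives 0/0 (the numerator vanishes to order 3).
Expand each term to order y^3: the coefficient of y^3 in -3·tan(y) is -1 and in 2·ln(1 + 2y) is 16/3.
Lower-order terms cancel with the polynomial part, so the numerator is (13/3)·y^3 + o(y^3), and the limit is (13/3)/(1) = 13/3.

13/3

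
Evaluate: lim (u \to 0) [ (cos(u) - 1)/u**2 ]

-1/2

Direct substitution gives 0/0.
Apply L'Hôpital: lim (-sin(u))/(2*u), still 0/0.
After 2 applications of L'Hôpital's rule the quotient is (-cos(u))/(2); substituting u = 0 gives -1/2.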